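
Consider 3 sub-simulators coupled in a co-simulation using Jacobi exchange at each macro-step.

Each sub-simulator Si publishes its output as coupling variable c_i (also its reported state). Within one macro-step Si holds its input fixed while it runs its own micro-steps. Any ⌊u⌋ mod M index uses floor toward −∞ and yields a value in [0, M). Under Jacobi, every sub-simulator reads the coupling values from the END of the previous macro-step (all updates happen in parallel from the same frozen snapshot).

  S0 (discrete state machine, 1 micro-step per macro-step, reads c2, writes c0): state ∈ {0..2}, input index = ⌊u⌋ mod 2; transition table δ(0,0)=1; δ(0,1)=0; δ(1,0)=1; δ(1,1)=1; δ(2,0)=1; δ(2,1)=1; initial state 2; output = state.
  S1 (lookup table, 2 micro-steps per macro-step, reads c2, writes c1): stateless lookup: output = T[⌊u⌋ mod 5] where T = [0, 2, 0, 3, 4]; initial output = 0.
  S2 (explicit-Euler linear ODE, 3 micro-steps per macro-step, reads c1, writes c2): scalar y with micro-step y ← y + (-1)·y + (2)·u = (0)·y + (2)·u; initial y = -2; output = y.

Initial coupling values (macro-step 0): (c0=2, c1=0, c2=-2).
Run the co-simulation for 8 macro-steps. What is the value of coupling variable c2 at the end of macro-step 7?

c2 at macro-step 7 = 0

macro 1: S0 reads c2=-2 → after 1×micro: 1; S1 reads c2=-2 → after 2×micro: 3; S2 reads c1=0 → after 3×micro: 0 ⇒ (c0=1, c1=3, c2=0)
macro 2: S0 reads c2=0 → after 1×micro: 1; S1 reads c2=0 → after 2×micro: 0; S2 reads c1=3 → after 3×micro: 6 ⇒ (c0=1, c1=0, c2=6)
macro 3: S0 reads c2=6 → after 1×micro: 1; S1 reads c2=6 → after 2×micro: 2; S2 reads c1=0 → after 3×micro: 0 ⇒ (c0=1, c1=2, c2=0)
macro 4: S0 reads c2=0 → after 1×micro: 1; S1 reads c2=0 → after 2×micro: 0; S2 reads c1=2 → after 3×micro: 4 ⇒ (c0=1, c1=0, c2=4)
macro 5: S0 reads c2=4 → after 1×micro: 1; S1 reads c2=4 → after 2×micro: 4; S2 reads c1=0 → after 3×micro: 0 ⇒ (c0=1, c1=4, c2=0)
macro 6: S0 reads c2=0 → after 1×micro: 1; S1 reads c2=0 → after 2×micro: 0; S2 reads c1=4 → after 3×micro: 8 ⇒ (c0=1, c1=0, c2=8)
macro 7: S0 reads c2=8 → after 1×micro: 1; S1 reads c2=8 → after 2×micro: 3; S2 reads c1=0 → after 3×micro: 0 ⇒ (c0=1, c1=3, c2=0)
macro 8: S0 reads c2=0 → after 1×micro: 1; S1 reads c2=0 → after 2×micro: 0; S2 reads c1=3 → after 3×micro: 6 ⇒ (c0=1, c1=0, c2=6)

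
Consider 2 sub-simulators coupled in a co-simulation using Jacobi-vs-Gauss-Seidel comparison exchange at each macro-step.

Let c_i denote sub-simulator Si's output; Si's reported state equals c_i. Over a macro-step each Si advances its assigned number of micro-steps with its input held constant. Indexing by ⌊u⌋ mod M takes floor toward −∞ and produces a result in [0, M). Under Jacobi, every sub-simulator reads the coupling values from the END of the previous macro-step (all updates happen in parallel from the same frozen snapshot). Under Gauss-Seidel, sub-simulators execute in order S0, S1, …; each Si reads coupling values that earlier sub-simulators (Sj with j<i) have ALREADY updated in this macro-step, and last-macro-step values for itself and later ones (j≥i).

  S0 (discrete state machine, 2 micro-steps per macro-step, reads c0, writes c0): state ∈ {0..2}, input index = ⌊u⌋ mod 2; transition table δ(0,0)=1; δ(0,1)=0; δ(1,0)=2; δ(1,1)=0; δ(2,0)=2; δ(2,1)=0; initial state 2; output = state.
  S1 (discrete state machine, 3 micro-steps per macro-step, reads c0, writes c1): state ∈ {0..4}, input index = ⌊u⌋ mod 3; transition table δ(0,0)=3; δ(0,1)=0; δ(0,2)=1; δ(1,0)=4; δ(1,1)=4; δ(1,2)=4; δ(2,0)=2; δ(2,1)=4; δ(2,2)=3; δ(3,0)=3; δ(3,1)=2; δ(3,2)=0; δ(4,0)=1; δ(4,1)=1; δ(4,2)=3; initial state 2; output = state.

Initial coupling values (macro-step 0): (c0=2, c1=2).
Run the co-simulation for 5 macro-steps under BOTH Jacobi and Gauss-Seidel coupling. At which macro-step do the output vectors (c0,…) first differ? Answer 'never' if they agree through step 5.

first divergence at macro-step: never

[Jacobi] macro 1: S0 reads c0=2 → after 2×micro: 2; S1 reads c0=2 → after 3×micro: 1 ⇒ (c0=2, c1=1)
[Jacobi] macro 2: S0 reads c0=2 → after 2×micro: 2; S1 reads c0=2 → after 3×micro: 0 ⇒ (c0=2, c1=0)
[Jacobi] macro 3: S0 reads c0=2 → after 2×micro: 2; S1 reads c0=2 → after 3×micro: 3 ⇒ (c0=2, c1=3)
[Jacobi] macro 4: S0 reads c0=2 → after 2×micro: 2; S1 reads c0=2 → after 3×micro: 4 ⇒ (c0=2, c1=4)
[Jacobi] macro 5: S0 reads c0=2 → after 2×micro: 2; S1 reads c0=2 → after 3×micro: 1 ⇒ (c0=2, c1=1)
[Gauss-Seidel] macro 1: S0 reads c0=2 → after 2×micro: 2; S1 reads c0=2 → after 3×micro: 1 ⇒ (c0=2, c1=1)
[Gauss-Seidel] macro 2: S0 reads c0=2 → after 2×micro: 2; S1 reads c0=2 → after 3×micro: 0 ⇒ (c0=2, c1=0)
[Gauss-Seidel] macro 3: S0 reads c0=2 → after 2×micro: 2; S1 reads c0=2 → after 3×micro: 3 ⇒ (c0=2, c1=3)
[Gauss-Seidel] macro 4: S0 reads c0=2 → after 2×micro: 2; S1 reads c0=2 → after 3×micro: 4 ⇒ (c0=2, c1=4)
[Gauss-Seidel] macro 5: S0 reads c0=2 → after 2×micro: 2; S1 reads c0=2 → after 3×micro: 1 ⇒ (c0=2, c1=1)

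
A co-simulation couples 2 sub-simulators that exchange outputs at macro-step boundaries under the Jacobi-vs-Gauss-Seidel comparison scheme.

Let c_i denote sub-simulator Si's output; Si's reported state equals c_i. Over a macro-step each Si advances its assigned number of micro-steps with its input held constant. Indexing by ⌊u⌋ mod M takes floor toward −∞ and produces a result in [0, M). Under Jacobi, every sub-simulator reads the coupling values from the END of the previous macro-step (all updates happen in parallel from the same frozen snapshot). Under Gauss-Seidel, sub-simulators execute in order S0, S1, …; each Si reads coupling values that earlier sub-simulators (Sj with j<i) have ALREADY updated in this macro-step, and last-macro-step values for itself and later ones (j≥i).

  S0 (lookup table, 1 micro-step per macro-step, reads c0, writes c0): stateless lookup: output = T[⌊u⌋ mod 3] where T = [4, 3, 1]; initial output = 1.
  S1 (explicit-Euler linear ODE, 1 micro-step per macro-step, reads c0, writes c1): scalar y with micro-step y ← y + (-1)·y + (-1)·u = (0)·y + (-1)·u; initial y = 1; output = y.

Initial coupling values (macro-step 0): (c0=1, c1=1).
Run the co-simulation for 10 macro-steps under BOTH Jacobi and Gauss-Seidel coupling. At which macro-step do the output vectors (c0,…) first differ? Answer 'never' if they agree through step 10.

first divergence at macro-step: 1

[Jacobi] macro 1: S0 reads c0=1 → after 1×micro: 3; S1 reads c0=1 → after 1×micro: -1 ⇒ (c0=3, c1=-1)
[Jacobi] macro 2: S0 reads c0=3 → after 1×micro: 4; S1 reads c0=3 → after 1×micro: -3 ⇒ (c0=4, c1=-3)
[Jacobi] macro 3: S0 reads c0=4 → after 1×micro: 3; S1 reads c0=4 → after 1×micro: -4 ⇒ (c0=3, c1=-4)
[Jacobi] macro 4: S0 reads c0=3 → after 1×micro: 4; S1 reads c0=3 → after 1×micro: -3 ⇒ (c0=4, c1=-3)
[Jacobi] macro 5: S0 reads c0=4 → after 1×micro: 3; S1 reads c0=4 → after 1×micro: -4 ⇒ (c0=3, c1=-4)
[Jacobi] macro 6: S0 reads c0=3 → after 1×micro: 4; S1 reads c0=3 → after 1×micro: -3 ⇒ (c0=4, c1=-3)
[Jacobi] macro 7: S0 reads c0=4 → after 1×micro: 3; S1 reads c0=4 → after 1×micro: -4 ⇒ (c0=3, c1=-4)
[Jacobi] macro 8: S0 reads c0=3 → after 1×micro: 4; S1 reads c0=3 → after 1×micro: -3 ⇒ (c0=4, c1=-3)
[Jacobi] macro 9: S0 reads c0=4 → after 1×micro: 3; S1 reads c0=4 → after 1×micro: -4 ⇒ (c0=3, c1=-4)
[Jacobi] macro 10: S0 reads c0=3 → after 1×micro: 4; S1 reads c0=3 → after 1×micro: -3 ⇒ (c0=4, c1=-3)
[Gauss-Seidel] macro 1: S0 reads c0=1 → after 1×micro: 3; S1 reads c0=3 → after 1×micro: -3 ⇒ (c0=3, c1=-3)
[Gauss-Seidel] macro 2: S0 reads c0=3 → after 1×micro: 4; S1 reads c0=4 → after 1×micro: -4 ⇒ (c0=4, c1=-4)
[Gauss-Seidel] macro 3: S0 reads c0=4 → after 1×micro: 3; S1 reads c0=3 → after 1×micro: -3 ⇒ (c0=3, c1=-3)
[Gauss-Seidel] macro 4: S0 reads c0=3 → after 1×micro: 4; S1 reads c0=4 → after 1×micro: -4 ⇒ (c0=4, c1=-4)
[Gauss-Seidel] macro 5: S0 reads c0=4 → after 1×micro: 3; S1 reads c0=3 → after 1×micro: -3 ⇒ (c0=3, c1=-3)
[Gauss-Seidel] macro 6: S0 reads c0=3 → after 1×micro: 4; S1 reads c0=4 → after 1×micro: -4 ⇒ (c0=4, c1=-4)
[Gauss-Seidel] macro 7: S0 reads c0=4 → after 1×micro: 3; S1 reads c0=3 → after 1×micro: -3 ⇒ (c0=3, c1=-3)
[Gauss-Seidel] macro 8: S0 reads c0=3 → after 1×micro: 4; S1 reads c0=4 → after 1×micro: -4 ⇒ (c0=4, c1=-4)
[Gauss-Seidel] macro 9: S0 reads c0=4 → after 1×micro: 3; S1 reads c0=3 → after 1×micro: -3 ⇒ (c0=3, c1=-3)
[Gauss-Seidel] macro 10: S0 reads c0=3 → after 1×micro: 4; S1 reads c0=4 → after 1×micro: -4 ⇒ (c0=4, c1=-4)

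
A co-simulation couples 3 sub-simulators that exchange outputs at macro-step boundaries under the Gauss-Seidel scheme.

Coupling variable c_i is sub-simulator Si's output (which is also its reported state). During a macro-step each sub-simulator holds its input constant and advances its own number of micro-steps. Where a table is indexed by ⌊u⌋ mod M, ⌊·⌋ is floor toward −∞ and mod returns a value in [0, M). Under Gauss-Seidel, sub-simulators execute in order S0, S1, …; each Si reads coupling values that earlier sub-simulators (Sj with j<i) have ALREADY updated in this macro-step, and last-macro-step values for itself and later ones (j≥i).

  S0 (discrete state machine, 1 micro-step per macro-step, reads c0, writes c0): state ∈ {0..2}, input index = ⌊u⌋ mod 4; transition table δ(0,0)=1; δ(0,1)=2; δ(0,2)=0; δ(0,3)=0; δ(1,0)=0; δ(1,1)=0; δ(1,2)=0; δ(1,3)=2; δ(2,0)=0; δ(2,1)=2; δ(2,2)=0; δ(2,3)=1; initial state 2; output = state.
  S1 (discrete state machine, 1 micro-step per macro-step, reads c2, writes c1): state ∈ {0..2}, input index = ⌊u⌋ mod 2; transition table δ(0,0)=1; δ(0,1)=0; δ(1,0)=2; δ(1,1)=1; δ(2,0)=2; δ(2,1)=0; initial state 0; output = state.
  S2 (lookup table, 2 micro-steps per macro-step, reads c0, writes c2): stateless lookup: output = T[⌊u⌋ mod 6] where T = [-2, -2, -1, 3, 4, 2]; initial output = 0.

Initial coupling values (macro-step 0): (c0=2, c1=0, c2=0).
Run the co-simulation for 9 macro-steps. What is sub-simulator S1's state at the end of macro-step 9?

macro 1: S0 reads c0=2 → after 1×micro: 0; S1 reads c2=0 → after 1×micro: 1; S2 reads c0=0 → after 2×micro: -2 ⇒ (c0=0, c1=1, c2=-2)
macro 2: S0 reads c0=0 → after 1×micro: 1; S1 reads c2=-2 → after 1×micro: 2; S2 reads c0=1 → after 2×micro: -2 ⇒ (c0=1, c1=2, c2=-2)
macro 3: S0 reads c0=1 → after 1×micro: 0; S1 reads c2=-2 → after 1×micro: 2; S2 reads c0=0 → after 2×micro: -2 ⇒ (c0=0, c1=2, c2=-2)
macro 4: S0 reads c0=0 → after 1×micro: 1; S1 reads c2=-2 → after 1×micro: 2; S2 reads c0=1 → after 2×micro: -2 ⇒ (c0=1, c1=2, c2=-2)
macro 5: S0 reads c0=1 → after 1×micro: 0; S1 reads c2=-2 → after 1×micro: 2; S2 reads c0=0 → after 2×micro: -2 ⇒ (c0=0, c1=2, c2=-2)
macro 6: S0 reads c0=0 → after 1×micro: 1; S1 reads c2=-2 → after 1×micro: 2; S2 reads c0=1 → after 2×micro: -2 ⇒ (c0=1, c1=2, c2=-2)
macro 7: S0 reads c0=1 → after 1×micro: 0; S1 reads c2=-2 → after 1×micro: 2; S2 reads c0=0 → after 2×micro: -2 ⇒ (c0=0, c1=2, c2=-2)
macro 8: S0 reads c0=0 → after 1×micro: 1; S1 reads c2=-2 → after 1×micro: 2; S2 reads c0=1 → after 2×micro: -2 ⇒ (c0=1, c1=2, c2=-2)
macro 9: S0 reads c0=1 → after 1×micro: 0; S1 reads c2=-2 → after 1×micro: 2; S2 reads c0=0 → after 2×micro: -2 ⇒ (c0=0, c1=2, c2=-2)

S1 state at macro-step 9 = 2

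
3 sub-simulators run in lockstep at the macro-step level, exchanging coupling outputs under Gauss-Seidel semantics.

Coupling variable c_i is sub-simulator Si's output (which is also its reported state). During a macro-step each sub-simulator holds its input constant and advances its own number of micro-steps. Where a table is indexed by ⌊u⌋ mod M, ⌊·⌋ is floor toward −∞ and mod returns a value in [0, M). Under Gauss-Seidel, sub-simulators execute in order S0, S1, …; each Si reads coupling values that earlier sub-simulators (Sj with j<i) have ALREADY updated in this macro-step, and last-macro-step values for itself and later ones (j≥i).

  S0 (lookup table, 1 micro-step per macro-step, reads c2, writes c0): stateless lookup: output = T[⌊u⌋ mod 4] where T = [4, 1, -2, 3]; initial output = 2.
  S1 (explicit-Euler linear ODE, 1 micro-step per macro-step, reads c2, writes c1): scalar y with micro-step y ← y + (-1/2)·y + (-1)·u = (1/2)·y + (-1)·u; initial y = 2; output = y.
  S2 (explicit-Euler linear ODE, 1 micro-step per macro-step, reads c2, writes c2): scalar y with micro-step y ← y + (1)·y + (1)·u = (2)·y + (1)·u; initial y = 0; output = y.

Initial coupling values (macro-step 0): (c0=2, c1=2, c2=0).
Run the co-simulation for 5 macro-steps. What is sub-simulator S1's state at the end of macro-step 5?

macro 1: S0 reads c2=0 → after 1×micro: 4; S1 reads c2=0 → after 1×micro: 1; S2 reads c2=0 → after 1×micro: 0 ⇒ (c0=4, c1=1, c2=0)
macro 2: S0 reads c2=0 → after 1×micro: 4; S1 reads c2=0 → after 1×micro: 1/2; S2 reads c2=0 → after 1×micro: 0 ⇒ (c0=4, c1=1/2, c2=0)
macro 3: S0 reads c2=0 → after 1×micro: 4; S1 reads c2=0 → after 1×micro: 1/4; S2 reads c2=0 → after 1×micro: 0 ⇒ (c0=4, c1=1/4, c2=0)
macro 4: S0 reads c2=0 → after 1×micro: 4; S1 reads c2=0 → after 1×micro: 1/8; S2 reads c2=0 → after 1×micro: 0 ⇒ (c0=4, c1=1/8, c2=0)
macro 5: S0 reads c2=0 → after 1×micro: 4; S1 reads c2=0 → after 1×micro: 1/16; S2 reads c2=0 → after 1×micro: 0 ⇒ (c0=4, c1=1/16, c2=0)

S1 state at macro-step 5 = 1/16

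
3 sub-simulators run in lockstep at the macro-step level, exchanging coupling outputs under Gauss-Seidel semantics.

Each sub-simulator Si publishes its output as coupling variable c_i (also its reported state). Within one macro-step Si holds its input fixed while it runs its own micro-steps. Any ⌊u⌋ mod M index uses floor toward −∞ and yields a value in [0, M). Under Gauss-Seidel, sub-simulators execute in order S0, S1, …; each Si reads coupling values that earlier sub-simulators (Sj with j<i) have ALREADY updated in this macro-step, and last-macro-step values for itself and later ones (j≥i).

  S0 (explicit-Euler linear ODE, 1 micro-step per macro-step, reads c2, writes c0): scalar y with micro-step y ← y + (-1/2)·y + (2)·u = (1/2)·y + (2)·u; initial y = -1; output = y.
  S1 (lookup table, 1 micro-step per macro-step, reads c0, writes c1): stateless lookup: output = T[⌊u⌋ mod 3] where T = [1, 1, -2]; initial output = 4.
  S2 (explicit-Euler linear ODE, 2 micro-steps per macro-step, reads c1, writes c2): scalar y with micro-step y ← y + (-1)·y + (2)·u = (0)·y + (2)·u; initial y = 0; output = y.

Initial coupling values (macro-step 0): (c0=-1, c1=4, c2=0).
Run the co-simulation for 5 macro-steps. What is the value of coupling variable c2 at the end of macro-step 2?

macro 1: S0 reads c2=0 → after 1×micro: -1/2; S1 reads c0=-1/2 → after 1×micro: -2; S2 reads c1=-2 → after 2×micro: -4 ⇒ (c0=-1/2, c1=-2, c2=-4)
macro 2: S0 reads c2=-4 → after 1×micro: -33/4; S1 reads c0=-33/4 → after 1×micro: 1; S2 reads c1=1 → after 2×micro: 2 ⇒ (c0=-33/4, c1=1, c2=2)
macro 3: S0 reads c2=2 → after 1×micro: -1/8; S1 reads c0=-1/8 → after 1×micro: -2; S2 reads c1=-2 → after 2×micro: -4 ⇒ (c0=-1/8, c1=-2, c2=-4)
macro 4: S0 reads c2=-4 → after 1×micro: -129/16; S1 reads c0=-129/16 → after 1×micro: 1; S2 reads c1=1 → after 2×micro: 2 ⇒ (c0=-129/16, c1=1, c2=2)
macro 5: S0 reads c2=2 → after 1×micro: -1/32; S1 reads c0=-1/32 → after 1×micro: -2; S2 reads c1=-2 → after 2×micro: -4 ⇒ (c0=-1/32, c1=-2, c2=-4)

c2 at macro-step 2 = 2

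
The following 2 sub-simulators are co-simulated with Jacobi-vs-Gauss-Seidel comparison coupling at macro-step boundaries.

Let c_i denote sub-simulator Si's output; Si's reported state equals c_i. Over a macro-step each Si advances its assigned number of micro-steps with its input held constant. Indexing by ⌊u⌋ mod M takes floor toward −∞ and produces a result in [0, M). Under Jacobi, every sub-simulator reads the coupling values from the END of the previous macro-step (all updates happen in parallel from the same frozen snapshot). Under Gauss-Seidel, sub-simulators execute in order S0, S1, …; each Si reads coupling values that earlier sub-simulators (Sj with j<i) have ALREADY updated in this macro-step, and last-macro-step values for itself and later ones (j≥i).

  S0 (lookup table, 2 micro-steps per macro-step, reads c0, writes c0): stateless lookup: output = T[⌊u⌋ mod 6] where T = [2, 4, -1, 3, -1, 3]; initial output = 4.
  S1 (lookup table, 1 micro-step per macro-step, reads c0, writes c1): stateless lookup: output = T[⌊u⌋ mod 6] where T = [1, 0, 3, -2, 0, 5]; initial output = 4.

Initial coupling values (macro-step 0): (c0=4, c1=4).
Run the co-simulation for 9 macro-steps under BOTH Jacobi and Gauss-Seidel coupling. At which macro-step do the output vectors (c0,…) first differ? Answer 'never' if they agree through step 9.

[Jacobi] macro 1: S0 reads c0=4 → after 2×micro: -1; S1 reads c0=4 → after 1×micro: 0 ⇒ (c0=-1, c1=0)
[Jacobi] macro 2: S0 reads c0=-1 → after 2×micro: 3; S1 reads c0=-1 → after 1×micro: 5 ⇒ (c0=3, c1=5)
[Jacobi] macro 3: S0 reads c0=3 → after 2×micro: 3; S1 reads c0=3 → after 1×micro: -2 ⇒ (c0=3, c1=-2)
[Jacobi] macro 4: S0 reads c0=3 → after 2×micro: 3; S1 reads c0=3 → after 1×micro: -2 ⇒ (c0=3, c1=-2)
[Jacobi] macro 5: S0 reads c0=3 → after 2×micro: 3; S1 reads c0=3 → after 1×micro: -2 ⇒ (c0=3, c1=-2)
[Jacobi] macro 6: S0 reads c0=3 → after 2×micro: 3; S1 reads c0=3 → after 1×micro: -2 ⇒ (c0=3, c1=-2)
[Jacobi] macro 7: S0 reads c0=3 → after 2×micro: 3; S1 reads c0=3 → after 1×micro: -2 ⇒ (c0=3, c1=-2)
[Jacobi] macro 8: S0 reads c0=3 → after 2×micro: 3; S1 reads c0=3 → after 1×micro: -2 ⇒ (c0=3, c1=-2)
[Jacobi] macro 9: S0 reads c0=3 → after 2×micro: 3; S1 reads c0=3 → after 1×micro: -2 ⇒ (c0=3, c1=-2)
[Gauss-Seidel] macro 1: S0 reads c0=4 → after 2×micro: -1; S1 reads c0=-1 → after 1×micro: 5 ⇒ (c0=-1, c1=5)
[Gauss-Seidel] macro 2: S0 reads c0=-1 → after 2×micro: 3; S1 reads c0=3 → after 1×micro: -2 ⇒ (c0=3, c1=-2)
[Gauss-Seidel] macro 3: S0 reads c0=3 → after 2×micro: 3; S1 reads c0=3 → after 1×micro: -2 ⇒ (c0=3, c1=-2)
[Gauss-Seidel] macro 4: S0 reads c0=3 → after 2×micro: 3; S1 reads c0=3 → after 1×micro: -2 ⇒ (c0=3, c1=-2)
[Gauss-Seidel] macro 5: S0 reads c0=3 → after 2×micro: 3; S1 reads c0=3 → after 1×micro: -2 ⇒ (c0=3, c1=-2)
[Gauss-Seidel] macro 6: S0 reads c0=3 → after 2×micro: 3; S1 reads c0=3 → after 1×micro: -2 ⇒ (c0=3, c1=-2)
[Gauss-Seidel] macro 7: S0 reads c0=3 → after 2×micro: 3; S1 reads c0=3 → after 1×micro: -2 ⇒ (c0=3, c1=-2)
[Gauss-Seidel] macro 8: S0 reads c0=3 → after 2×micro: 3; S1 reads c0=3 → after 1×micro: -2 ⇒ (c0=3, c1=-2)
[Gauss-Seidel] macro 9: S0 reads c0=3 → after 2×micro: 3; S1 reads c0=3 → after 1×micro: -2 ⇒ (c0=3, c1=-2)

first divergence at macro-step: 1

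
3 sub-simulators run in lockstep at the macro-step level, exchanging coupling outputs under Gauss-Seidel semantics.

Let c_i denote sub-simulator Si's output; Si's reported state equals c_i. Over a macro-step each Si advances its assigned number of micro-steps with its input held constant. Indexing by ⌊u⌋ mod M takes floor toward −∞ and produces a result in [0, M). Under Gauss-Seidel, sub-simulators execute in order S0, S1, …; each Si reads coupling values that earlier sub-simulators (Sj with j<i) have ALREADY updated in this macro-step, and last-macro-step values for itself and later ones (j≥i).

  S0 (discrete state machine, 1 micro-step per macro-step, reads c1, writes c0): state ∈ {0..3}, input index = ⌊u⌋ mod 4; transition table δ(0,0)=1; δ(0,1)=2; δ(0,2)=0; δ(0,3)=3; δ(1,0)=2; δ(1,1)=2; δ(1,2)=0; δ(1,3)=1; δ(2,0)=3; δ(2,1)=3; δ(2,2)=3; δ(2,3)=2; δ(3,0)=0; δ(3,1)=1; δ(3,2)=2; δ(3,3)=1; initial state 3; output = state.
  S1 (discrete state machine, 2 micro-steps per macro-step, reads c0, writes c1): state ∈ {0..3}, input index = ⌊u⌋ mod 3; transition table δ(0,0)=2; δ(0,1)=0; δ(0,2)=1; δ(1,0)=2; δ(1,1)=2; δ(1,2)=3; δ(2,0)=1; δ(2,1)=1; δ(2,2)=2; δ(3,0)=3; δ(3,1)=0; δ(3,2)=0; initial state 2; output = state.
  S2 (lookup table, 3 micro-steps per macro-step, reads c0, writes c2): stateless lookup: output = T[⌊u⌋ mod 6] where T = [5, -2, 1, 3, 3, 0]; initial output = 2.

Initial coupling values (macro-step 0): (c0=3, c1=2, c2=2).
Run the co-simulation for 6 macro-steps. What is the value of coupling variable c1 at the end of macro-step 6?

macro 1: S0 reads c1=2 → after 1×micro: 2; S1 reads c0=2 → after 2×micro: 2; S2 reads c0=2 → after 3×micro: 1 ⇒ (c0=2, c1=2, c2=1)
macro 2: S0 reads c1=2 → after 1×micro: 3; S1 reads c0=3 → after 2×micro: 2; S2 reads c0=3 → after 3×micro: 3 ⇒ (c0=3, c1=2, c2=3)
macro 3: S0 reads c1=2 → after 1×micro: 2; S1 reads c0=2 → after 2×micro: 2; S2 reads c0=2 → after 3×micro: 1 ⇒ (c0=2, c1=2, c2=1)
macro 4: S0 reads c1=2 → after 1×micro: 3; S1 reads c0=3 → after 2×micro: 2; S2 reads c0=3 → after 3×micro: 3 ⇒ (c0=3, c1=2, c2=3)
macro 5: S0 reads c1=2 → after 1×micro: 2; S1 reads c0=2 → after 2×micro: 2; S2 reads c0=2 → after 3×micro: 1 ⇒ (c0=2, c1=2, c2=1)
macro 6: S0 reads c1=2 → after 1×micro: 3; S1 reads c0=3 → after 2×micro: 2; S2 reads c0=3 → after 3×micro: 3 ⇒ (c0=3, c1=2, c2=3)

c1 at macro-step 6 = 2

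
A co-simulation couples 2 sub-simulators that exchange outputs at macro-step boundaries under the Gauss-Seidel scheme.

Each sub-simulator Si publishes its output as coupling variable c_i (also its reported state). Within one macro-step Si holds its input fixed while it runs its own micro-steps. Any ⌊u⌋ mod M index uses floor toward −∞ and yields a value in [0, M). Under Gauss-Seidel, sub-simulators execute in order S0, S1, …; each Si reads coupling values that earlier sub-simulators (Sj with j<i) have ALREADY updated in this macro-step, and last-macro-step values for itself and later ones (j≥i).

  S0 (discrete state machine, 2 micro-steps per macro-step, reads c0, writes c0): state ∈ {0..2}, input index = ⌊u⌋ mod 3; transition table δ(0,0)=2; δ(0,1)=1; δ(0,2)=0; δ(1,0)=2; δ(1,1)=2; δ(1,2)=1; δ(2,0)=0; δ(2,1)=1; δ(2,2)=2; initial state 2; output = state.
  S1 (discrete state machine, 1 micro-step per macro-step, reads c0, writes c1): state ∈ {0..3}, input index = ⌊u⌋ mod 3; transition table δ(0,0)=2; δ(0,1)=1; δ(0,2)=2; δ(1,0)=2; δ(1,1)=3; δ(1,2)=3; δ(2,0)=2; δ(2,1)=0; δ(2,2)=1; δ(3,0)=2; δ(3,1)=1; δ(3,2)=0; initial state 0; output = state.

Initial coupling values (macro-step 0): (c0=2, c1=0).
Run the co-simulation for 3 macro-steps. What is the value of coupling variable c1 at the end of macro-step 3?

macro 1: S0 reads c0=2 → after 2×micro: 2; S1 reads c0=2 → after 1×micro: 2 ⇒ (c0=2, c1=2)
macro 2: S0 reads c0=2 → after 2×micro: 2; S1 reads c0=2 → after 1×micro: 1 ⇒ (c0=2, c1=1)
macro 3: S0 reads c0=2 → after 2×micro: 2; S1 reads c0=2 → after 1×micro: 3 ⇒ (c0=2, c1=3)

c1 at macro-step 3 = 3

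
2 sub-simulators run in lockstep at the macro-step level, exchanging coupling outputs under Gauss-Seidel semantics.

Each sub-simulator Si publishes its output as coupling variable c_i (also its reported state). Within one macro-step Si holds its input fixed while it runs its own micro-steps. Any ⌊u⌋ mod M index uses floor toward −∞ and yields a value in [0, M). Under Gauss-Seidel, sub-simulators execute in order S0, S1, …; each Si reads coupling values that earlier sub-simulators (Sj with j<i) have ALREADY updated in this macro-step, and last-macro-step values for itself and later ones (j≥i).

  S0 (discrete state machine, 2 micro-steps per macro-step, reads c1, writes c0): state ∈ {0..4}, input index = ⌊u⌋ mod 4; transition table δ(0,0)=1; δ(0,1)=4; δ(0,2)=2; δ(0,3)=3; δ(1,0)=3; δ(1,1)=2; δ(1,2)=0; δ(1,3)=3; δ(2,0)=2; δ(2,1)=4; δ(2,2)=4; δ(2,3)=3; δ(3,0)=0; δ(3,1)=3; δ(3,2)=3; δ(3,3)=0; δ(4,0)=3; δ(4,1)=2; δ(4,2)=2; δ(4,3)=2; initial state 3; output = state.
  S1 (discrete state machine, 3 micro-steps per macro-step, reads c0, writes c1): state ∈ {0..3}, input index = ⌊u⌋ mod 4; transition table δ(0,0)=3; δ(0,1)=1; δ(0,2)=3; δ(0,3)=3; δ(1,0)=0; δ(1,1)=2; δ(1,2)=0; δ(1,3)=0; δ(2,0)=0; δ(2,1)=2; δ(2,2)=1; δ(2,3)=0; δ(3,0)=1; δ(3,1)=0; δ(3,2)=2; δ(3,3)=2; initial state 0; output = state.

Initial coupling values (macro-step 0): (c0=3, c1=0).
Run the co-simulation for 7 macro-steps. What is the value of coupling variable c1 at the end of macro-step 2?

c1 at macro-step 2 = 3

macro 1: S0 reads c1=0 → after 2×micro: 1; S1 reads c0=1 → after 3×micro: 2 ⇒ (c0=1, c1=2)
macro 2: S0 reads c1=2 → after 2×micro: 2; S1 reads c0=2 → after 3×micro: 3 ⇒ (c0=2, c1=3)
macro 3: S0 reads c1=3 → after 2×micro: 0; S1 reads c0=0 → after 3×micro: 3 ⇒ (c0=0, c1=3)
macro 4: S0 reads c1=3 → after 2×micro: 0; S1 reads c0=0 → after 3×micro: 3 ⇒ (c0=0, c1=3)
macro 5: S0 reads c1=3 → after 2×micro: 0; S1 reads c0=0 → after 3×micro: 3 ⇒ (c0=0, c1=3)
macro 6: S0 reads c1=3 → after 2×micro: 0; S1 reads c0=0 → after 3×micro: 3 ⇒ (c0=0, c1=3)
macro 7: S0 reads c1=3 → after 2×micro: 0; S1 reads c0=0 → after 3×micro: 3 ⇒ (c0=0, c1=3)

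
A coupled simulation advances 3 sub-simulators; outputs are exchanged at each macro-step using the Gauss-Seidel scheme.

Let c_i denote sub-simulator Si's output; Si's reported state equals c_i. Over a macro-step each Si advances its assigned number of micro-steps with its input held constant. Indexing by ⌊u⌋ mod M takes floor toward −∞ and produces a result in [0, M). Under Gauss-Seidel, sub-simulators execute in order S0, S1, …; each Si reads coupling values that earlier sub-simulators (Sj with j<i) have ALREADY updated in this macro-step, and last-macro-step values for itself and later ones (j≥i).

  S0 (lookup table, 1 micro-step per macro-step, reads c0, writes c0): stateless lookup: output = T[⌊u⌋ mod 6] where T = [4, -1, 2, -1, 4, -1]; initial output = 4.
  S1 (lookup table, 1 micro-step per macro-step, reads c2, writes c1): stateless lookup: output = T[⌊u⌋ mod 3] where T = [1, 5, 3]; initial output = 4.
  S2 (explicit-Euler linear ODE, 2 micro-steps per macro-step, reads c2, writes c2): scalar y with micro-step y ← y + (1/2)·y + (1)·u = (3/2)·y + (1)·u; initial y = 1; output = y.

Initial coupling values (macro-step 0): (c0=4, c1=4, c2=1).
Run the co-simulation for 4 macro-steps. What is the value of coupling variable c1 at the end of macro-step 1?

macro 1: S0 reads c0=4 → after 1×micro: 4; S1 reads c2=1 → after 1×micro: 5; S2 reads c2=1 → after 2×micro: 19/4 ⇒ (c0=4, c1=5, c2=19/4)
macro 2: S0 reads c0=4 → after 1×micro: 4; S1 reads c2=19/4 → after 1×micro: 5; S2 reads c2=19/4 → after 2×micro: 361/16 ⇒ (c0=4, c1=5, c2=361/16)
macro 3: S0 reads c0=4 → after 1×micro: 4; S1 reads c2=361/16 → after 1×micro: 5; S2 reads c2=361/16 → after 2×micro: 6859/64 ⇒ (c0=4, c1=5, c2=6859/64)
macro 4: S0 reads c0=4 → after 1×micro: 4; S1 reads c2=6859/64 → after 1×micro: 3; S2 reads c2=6859/64 → after 2×micro: 130321/256 ⇒ (c0=4, c1=3, c2=130321/256)

c1 at macro-step 1 = 5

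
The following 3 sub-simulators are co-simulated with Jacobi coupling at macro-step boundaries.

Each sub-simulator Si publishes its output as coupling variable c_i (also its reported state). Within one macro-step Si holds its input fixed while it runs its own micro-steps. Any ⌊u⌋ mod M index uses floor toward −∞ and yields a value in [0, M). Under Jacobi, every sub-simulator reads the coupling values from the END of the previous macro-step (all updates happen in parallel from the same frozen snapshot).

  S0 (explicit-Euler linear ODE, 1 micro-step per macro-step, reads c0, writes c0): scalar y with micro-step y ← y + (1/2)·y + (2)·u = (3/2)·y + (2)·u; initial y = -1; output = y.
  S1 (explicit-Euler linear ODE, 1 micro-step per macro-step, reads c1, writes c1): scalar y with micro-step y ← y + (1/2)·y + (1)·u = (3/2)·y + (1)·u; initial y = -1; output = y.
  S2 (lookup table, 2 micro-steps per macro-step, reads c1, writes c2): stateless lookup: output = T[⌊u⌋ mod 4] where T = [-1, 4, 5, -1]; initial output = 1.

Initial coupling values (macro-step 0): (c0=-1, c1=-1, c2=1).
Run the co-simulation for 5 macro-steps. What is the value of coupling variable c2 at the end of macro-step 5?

macro 1: S0 reads c0=-1 → after 1×micro: -7/2; S1 reads c1=-1 → after 1×micro: -5/2; S2 reads c1=-1 → after 2×micro: -1 ⇒ (c0=-7/2, c1=-5/2, c2=-1)
macro 2: S0 reads c0=-7/2 → after 1×micro: -49/4; S1 reads c1=-5/2 → after 1×micro: -25/4; S2 reads c1=-5/2 → after 2×micro: 4 ⇒ (c0=-49/4, c1=-25/4, c2=4)
macro 3: S0 reads c0=-49/4 → after 1×micro: -343/8; S1 reads c1=-25/4 → after 1×micro: -125/8; S2 reads c1=-25/4 → after 2×micro: 4 ⇒ (c0=-343/8, c1=-125/8, c2=4)
macro 4: S0 reads c0=-343/8 → after 1×micro: -2401/16; S1 reads c1=-125/8 → after 1×micro: -625/16; S2 reads c1=-125/8 → after 2×micro: -1 ⇒ (c0=-2401/16, c1=-625/16, c2=-1)
macro 5: S0 reads c0=-2401/16 → after 1×micro: -16807/32; S1 reads c1=-625/16 → after 1×micro: -3125/32; S2 reads c1=-625/16 → after 2×micro: -1 ⇒ (c0=-16807/32, c1=-3125/32, c2=-1)

c2 at macro-step 5 = -1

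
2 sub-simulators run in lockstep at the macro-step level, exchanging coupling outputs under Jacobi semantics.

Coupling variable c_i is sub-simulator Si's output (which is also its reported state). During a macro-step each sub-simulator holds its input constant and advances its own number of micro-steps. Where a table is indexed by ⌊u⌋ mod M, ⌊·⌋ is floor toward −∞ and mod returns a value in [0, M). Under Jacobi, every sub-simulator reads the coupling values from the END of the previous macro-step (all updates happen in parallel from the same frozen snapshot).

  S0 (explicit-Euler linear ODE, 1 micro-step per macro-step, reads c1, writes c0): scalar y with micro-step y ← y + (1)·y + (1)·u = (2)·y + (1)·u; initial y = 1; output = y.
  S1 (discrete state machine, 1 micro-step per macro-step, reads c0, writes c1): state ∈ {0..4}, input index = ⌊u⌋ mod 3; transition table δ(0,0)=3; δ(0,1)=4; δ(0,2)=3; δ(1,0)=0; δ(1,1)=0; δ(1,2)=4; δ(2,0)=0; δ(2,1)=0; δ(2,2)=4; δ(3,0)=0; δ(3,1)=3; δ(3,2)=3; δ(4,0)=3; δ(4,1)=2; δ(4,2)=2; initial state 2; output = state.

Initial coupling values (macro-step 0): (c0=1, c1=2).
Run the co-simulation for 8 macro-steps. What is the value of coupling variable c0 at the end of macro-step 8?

macro 1: S0 reads c1=2 → after 1×micro: 4; S1 reads c0=1 → after 1×micro: 0 ⇒ (c0=4, c1=0)
macro 2: S0 reads c1=0 → after 1×micro: 8; S1 reads c0=4 → after 1×micro: 4 ⇒ (c0=8, c1=4)
macro 3: S0 reads c1=4 → after 1×micro: 20; S1 reads c0=8 → after 1×micro: 2 ⇒ (c0=20, c1=2)
macro 4: S0 reads c1=2 → after 1×micro: 42; S1 reads c0=20 → after 1×micro: 4 ⇒ (c0=42, c1=4)
macro 5: S0 reads c1=4 → after 1×micro: 88; S1 reads c0=42 → after 1×micro: 3 ⇒ (c0=88, c1=3)
macro 6: S0 reads c1=3 → after 1×micro: 179; S1 reads c0=88 → after 1×micro: 3 ⇒ (c0=179, c1=3)
macro 7: S0 reads c1=3 → after 1×micro: 361; S1 reads c0=179 → after 1×micro: 3 ⇒ (c0=361, c1=3)
macro 8: S0 reads c1=3 → after 1×micro: 725; S1 reads c0=361 → after 1×micro: 3 ⇒ (c0=725, c1=3)

c0 at macro-step 8 = 725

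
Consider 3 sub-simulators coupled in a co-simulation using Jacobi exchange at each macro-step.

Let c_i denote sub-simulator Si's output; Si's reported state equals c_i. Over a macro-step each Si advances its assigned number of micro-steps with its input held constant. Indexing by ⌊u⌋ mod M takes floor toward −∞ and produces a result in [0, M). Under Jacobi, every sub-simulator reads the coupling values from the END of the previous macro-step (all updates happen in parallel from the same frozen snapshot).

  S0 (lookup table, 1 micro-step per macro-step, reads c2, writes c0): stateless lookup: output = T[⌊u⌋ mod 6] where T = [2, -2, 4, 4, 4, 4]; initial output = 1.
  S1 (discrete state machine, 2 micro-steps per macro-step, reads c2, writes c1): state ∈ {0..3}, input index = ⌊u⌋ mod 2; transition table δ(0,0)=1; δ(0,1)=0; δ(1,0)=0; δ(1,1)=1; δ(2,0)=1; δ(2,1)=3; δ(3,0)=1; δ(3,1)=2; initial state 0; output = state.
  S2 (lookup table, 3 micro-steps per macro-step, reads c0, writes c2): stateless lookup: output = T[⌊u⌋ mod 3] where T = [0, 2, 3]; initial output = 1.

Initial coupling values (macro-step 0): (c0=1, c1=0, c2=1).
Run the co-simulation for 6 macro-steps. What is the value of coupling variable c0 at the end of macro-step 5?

c0 at macro-step 5 = 4

macro 1: S0 reads c2=1 → after 1×micro: -2; S1 reads c2=1 → after 2×micro: 0; S2 reads c0=1 → after 3×micro: 2 ⇒ (c0=-2, c1=0, c2=2)
macro 2: S0 reads c2=2 → after 1×micro: 4; S1 reads c2=2 → after 2×micro: 0; S2 reads c0=-2 → after 3×micro: 2 ⇒ (c0=4, c1=0, c2=2)
macro 3: S0 reads c2=2 → after 1×micro: 4; S1 reads c2=2 → after 2×micro: 0; S2 reads c0=4 → after 3×micro: 2 ⇒ (c0=4, c1=0, c2=2)
macro 4: S0 reads c2=2 → after 1×micro: 4; S1 reads c2=2 → after 2×micro: 0; S2 reads c0=4 → after 3×micro: 2 ⇒ (c0=4, c1=0, c2=2)
macro 5: S0 reads c2=2 → after 1×micro: 4; S1 reads c2=2 → after 2×micro: 0; S2 reads c0=4 → after 3×micro: 2 ⇒ (c0=4, c1=0, c2=2)
macro 6: S0 reads c2=2 → after 1×micro: 4; S1 reads c2=2 → after 2×micro: 0; S2 reads c0=4 → after 3×micro: 2 ⇒ (c0=4, c1=0, c2=2)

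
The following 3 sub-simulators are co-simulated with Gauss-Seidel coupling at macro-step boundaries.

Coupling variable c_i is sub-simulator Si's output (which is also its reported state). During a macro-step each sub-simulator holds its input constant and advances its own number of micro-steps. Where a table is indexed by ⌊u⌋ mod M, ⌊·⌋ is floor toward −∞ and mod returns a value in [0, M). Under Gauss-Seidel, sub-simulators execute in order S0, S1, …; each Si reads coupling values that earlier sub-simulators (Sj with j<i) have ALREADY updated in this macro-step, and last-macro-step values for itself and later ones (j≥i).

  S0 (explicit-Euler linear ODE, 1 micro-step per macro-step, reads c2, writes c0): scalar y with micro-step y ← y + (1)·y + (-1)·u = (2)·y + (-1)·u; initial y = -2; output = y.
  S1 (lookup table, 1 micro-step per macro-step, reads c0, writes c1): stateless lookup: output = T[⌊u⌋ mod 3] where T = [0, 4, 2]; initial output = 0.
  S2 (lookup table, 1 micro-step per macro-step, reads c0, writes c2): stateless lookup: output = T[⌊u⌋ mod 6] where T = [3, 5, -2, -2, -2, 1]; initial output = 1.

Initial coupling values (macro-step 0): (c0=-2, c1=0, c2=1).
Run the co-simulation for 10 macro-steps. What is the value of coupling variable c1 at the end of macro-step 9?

c1 at macro-step 9 = 2

macro 1: S0 reads c2=1 → after 1×micro: -5; S1 reads c0=-5 → after 1×micro: 4; S2 reads c0=-5 → after 1×micro: 5 ⇒ (c0=-5, c1=4, c2=5)
macro 2: S0 reads c2=5 → after 1×micro: -15; S1 reads c0=-15 → after 1×micro: 0; S2 reads c0=-15 → after 1×micro: -2 ⇒ (c0=-15, c1=0, c2=-2)
macro 3: S0 reads c2=-2 → after 1×micro: -28; S1 reads c0=-28 → after 1×micro: 2; S2 reads c0=-28 → after 1×micro: -2 ⇒ (c0=-28, c1=2, c2=-2)
macro 4: S0 reads c2=-2 → after 1×micro: -54; S1 reads c0=-54 → after 1×micro: 0; S2 reads c0=-54 → after 1×micro: 3 ⇒ (c0=-54, c1=0, c2=3)
macro 5: S0 reads c2=3 → after 1×micro: -111; S1 reads c0=-111 → after 1×micro: 0; S2 reads c0=-111 → after 1×micro: -2 ⇒ (c0=-111, c1=0, c2=-2)
macro 6: S0 reads c2=-2 → after 1×micro: -220; S1 reads c0=-220 → after 1×micro: 2; S2 reads c0=-220 → after 1×micro: -2 ⇒ (c0=-220, c1=2, c2=-2)
macro 7: S0 reads c2=-2 → after 1×micro: -438; S1 reads c0=-438 → after 1×micro: 0; S2 reads c0=-438 → after 1×micro: 3 ⇒ (c0=-438, c1=0, c2=3)
macro 8: S0 reads c2=3 → after 1×micro: -879; S1 reads c0=-879 → after 1×micro: 0; S2 reads c0=-879 → after 1×micro: -2 ⇒ (c0=-879, c1=0, c2=-2)
macro 9: S0 reads c2=-2 → after 1×micro: -1756; S1 reads c0=-1756 → after 1×micro: 2; S2 reads c0=-1756 → after 1×micro: -2 ⇒ (c0=-1756, c1=2, c2=-2)
macro 10: S0 reads c2=-2 → after 1×micro: -3510; S1 reads c0=-3510 → after 1×micro: 0; S2 reads c0=-3510 → after 1×micro: 3 ⇒ (c0=-3510, c1=0, c2=3)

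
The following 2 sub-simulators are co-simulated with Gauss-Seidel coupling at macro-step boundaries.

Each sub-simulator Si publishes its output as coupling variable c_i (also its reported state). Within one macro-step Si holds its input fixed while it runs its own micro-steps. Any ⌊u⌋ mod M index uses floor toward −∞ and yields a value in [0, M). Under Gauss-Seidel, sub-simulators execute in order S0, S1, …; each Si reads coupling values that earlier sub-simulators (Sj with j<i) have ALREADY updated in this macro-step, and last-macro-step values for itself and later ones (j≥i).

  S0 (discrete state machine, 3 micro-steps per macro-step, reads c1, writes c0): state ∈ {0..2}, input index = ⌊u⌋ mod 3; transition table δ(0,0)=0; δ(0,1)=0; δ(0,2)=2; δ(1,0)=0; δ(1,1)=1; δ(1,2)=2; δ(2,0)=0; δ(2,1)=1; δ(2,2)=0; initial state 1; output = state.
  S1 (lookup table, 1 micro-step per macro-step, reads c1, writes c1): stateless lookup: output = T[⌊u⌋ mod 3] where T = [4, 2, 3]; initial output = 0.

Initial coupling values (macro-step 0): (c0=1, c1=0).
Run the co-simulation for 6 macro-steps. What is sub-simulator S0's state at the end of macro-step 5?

macro 1: S0 reads c1=0 → after 3×micro: 0; S1 reads c1=0 → after 1×micro: 4 ⇒ (c0=0, c1=4)
macro 2: S0 reads c1=4 → after 3×micro: 0; S1 reads c1=4 → after 1×micro: 2 ⇒ (c0=0, c1=2)
macro 3: S0 reads c1=2 → after 3×micro: 2; S1 reads c1=2 → after 1×micro: 3 ⇒ (c0=2, c1=3)
macro 4: S0 reads c1=3 → after 3×micro: 0; S1 reads c1=3 → after 1×micro: 4 ⇒ (c0=0, c1=4)
macro 5: S0 reads c1=4 → after 3×micro: 0; S1 reads c1=4 → after 1×micro: 2 ⇒ (c0=0, c1=2)
macro 6: S0 reads c1=2 → after 3×micro: 2; S1 reads c1=2 → after 1×micro: 3 ⇒ (c0=2, c1=3)

S0 state at macro-step 5 = 0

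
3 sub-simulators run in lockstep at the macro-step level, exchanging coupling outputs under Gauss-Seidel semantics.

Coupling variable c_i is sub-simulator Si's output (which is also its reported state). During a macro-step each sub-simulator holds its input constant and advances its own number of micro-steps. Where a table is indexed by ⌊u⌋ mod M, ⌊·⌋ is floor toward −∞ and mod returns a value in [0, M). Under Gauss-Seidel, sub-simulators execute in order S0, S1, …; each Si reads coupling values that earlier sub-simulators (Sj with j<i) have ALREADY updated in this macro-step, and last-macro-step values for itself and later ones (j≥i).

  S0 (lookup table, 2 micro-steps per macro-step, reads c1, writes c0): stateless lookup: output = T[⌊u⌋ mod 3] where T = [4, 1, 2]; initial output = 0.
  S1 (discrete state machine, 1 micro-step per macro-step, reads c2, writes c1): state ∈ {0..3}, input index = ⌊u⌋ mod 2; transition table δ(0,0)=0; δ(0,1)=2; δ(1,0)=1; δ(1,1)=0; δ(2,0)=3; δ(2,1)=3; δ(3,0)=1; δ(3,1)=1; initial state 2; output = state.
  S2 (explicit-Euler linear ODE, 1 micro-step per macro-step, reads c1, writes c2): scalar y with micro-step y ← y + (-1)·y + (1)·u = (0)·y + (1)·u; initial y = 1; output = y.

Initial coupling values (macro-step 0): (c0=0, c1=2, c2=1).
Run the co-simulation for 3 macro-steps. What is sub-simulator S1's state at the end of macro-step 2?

macro 1: S0 reads c1=2 → after 2×micro: 2; S1 reads c2=1 → after 1×micro: 3; S2 reads c1=3 → after 1×micro: 3 ⇒ (c0=2, c1=3, c2=3)
macro 2: S0 reads c1=3 → after 2×micro: 4; S1 reads c2=3 → after 1×micro: 1; S2 reads c1=1 → after 1×micro: 1 ⇒ (c0=4, c1=1, c2=1)
macro 3: S0 reads c1=1 → after 2×micro: 1; S1 reads c2=1 → after 1×micro: 0; S2 reads c1=0 → after 1×micro: 0 ⇒ (c0=1, c1=0, c2=0)

S1 state at macro-step 2 = 1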